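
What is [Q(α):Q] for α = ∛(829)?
[Q(α):Q] = 3

The minimal polynomial of α is x^3 - 829, irreducible over Q since 829 is not a perfect cube (so x^3 - 829 has no rational root). Hence [Q(α):Q] = deg(m_α) = 3.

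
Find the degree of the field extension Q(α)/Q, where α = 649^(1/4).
[Q(α):Q] = 4

α is a root of x^4 - 649. By Eisenstein's criterion at the prime p = 11 (which divides the constant term 649 but p^2 = 121 does not, since 649 is squarefree), x^4 - 649 is irreducible over Q. Hence [Q(α):Q] = 4.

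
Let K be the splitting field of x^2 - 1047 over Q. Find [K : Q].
[K : Q] = 2

f(x) = x^2 - 1047 factors as (x - √1047)(x + √1047). The splitting field is K = Q(√1047). Since 1047 is squarefree and > 1, it is not a perfect square, so x^2 - 1047 is irreducible over Q and [Q(√1047) : Q] = 2. Hence [K : Q] = 2.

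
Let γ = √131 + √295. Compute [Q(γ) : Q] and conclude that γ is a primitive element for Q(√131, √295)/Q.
[Q(γ) : Q] = 4 (equivalently, Q(γ) = Q(√131, √295))

Obviously Q(γ) ⊆ Q(√131, √295), and [Q(√131, √295):Q] = 4 (since 131, 295 are distinct squarefree integers > 1 with 38645 not a perfect square). To show equality we compute the minimal polynomial of γ. From γ = √131 + √295: γ^2 = 131 + 2√(38645) + 295 = 426 + 2√(38645), so γ^2 - 426 = 2√(38645); squaring, (γ^2 - 426)^2 = 4·38645, i.e. γ^4 - 852γ^2 + 181476 - 154580 = 0, i.e. γ^4 - 852γ^2 + 26896 = 0. So γ is a root of x^4 - 852x^2 + 26896. This polynomial is irreducible over Q: it has no rational root (each ±√131 ± √295 is irrational), and any factorization into two quadratics over Q would force √(38645) ∈ Q (pairing opposite roots) or √131, √295 ∈ Q (other pairings), all impossible. Hence [Q(γ):Q] = 4 = [Q(√131, √295):Q], so Q(γ) = Q(√131, √295).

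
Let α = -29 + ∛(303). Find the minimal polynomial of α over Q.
m_α(x) = x^3 + 87x^2 + 2523x + 24086

Set β = α + 29 = ∛(303), so β^3 = 303. Then (α + 29)^3 - 303 = 0, i.e. α is a root of g(x) = (x + 29)^3 - 303 = x^3 + 87x^2 + 2523x + 24086. Since g(x) = h(x + 29) where h(x) = x^3 - 303, and h is irreducible over Q (because 303 is not a perfect cube, so h has no rational root, and a monic cubic with no rational root is irreducible), g is also irreducible (irreducibility is preserved under the substitution x → x + 29). Hence m_α(x) = x^3 + 87x^2 + 2523x + 24086.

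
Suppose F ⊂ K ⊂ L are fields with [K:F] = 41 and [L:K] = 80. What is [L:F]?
[L:F] = 3280

The tower law says that for any tower of field extensions F ⊂ K ⊂ L with finite degrees, [L:F] = [L:K] · [K:F]. Here this gives [L:F] = 80 · 41 = 3280.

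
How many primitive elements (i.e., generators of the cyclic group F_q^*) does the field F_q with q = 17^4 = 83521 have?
There are φ(83520) = 21504 primitive elements

F_q^* is cyclic of order q - 1 = 83520. A cyclic group of order m has exactly φ(m) generators. Here m = 83520 = 2^6 · 3^2 · 5 · 29, so the number of primitive elements is φ(83520) = 21504.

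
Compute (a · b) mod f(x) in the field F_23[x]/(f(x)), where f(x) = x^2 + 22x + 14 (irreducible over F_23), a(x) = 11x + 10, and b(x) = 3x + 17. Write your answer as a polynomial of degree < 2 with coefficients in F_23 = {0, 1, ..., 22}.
a · b ≡ 20x + 7 (mod f(x))

Multiply in F_23[x]: a(x)·b(x) = (11x + 10)·(3x + 17) = 10x^2 + 10x + 9. This has degree ≥ 2, so divide by f(x) over F_23: 10x^2 + 10x + 9 = (10)·(x^2 + 22x + 14) + (20x + 7). Hence a·b ≡ 20x + 7 (mod f). (F_23[x]/(f) is a field with 23^2 = 529 elements since f is irreducible of degree 2.)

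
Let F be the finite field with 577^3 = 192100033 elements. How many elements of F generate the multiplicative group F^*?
There are φ(192100032) = 60652800 primitive elements

F_q^* is cyclic of order q - 1 = 192100032. A cyclic group of order m has exactly φ(m) generators. Here m = 192100032 = 2^6 · 3^3 · 19 · 5851, so the number of primitive elements is φ(192100032) = 60652800.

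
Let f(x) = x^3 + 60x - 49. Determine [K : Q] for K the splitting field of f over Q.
[K : Q] = 6

By the rational root test, any rational root of the monic integer polynomial f(x) = x^3 + 60x - 49 must be an integer dividing the constant term -49, i.e. one of ±{1, 7, 49}. Evaluating: f(1) = 12, f(-1) = -110, f(7) = 714, f(-7) = -812, f(49) = 120540, f(-49) = -120638; none is 0, so f has no rational root and is therefore irreducible over Q (a cubic with no linear factor over a field is irreducible). For an irreducible cubic, the Galois group is A_3 or S_3 according as the discriminant disc(f) = -4a^3 - 27b^2 = -4·(60)^3 - 27·(-49)^2 = -928827 is or is not a square in Q. Here disc(f) = -928827 is not a perfect square in Q, so the Galois group of f over Q is not contained in A_3 and must be all of S_3. The splitting field has degree |S_3| = 6 over Q, so [K : Q] = 6.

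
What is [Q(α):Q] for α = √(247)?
[Q(α):Q] = 2

[Q(α):Q] equals the degree of the minimal polynomial of α. Here α^2 = 247 and x^2 - 247 is irreducible (d = 247 is squarefree, ≠ 1, hence not a square), so deg(m_α) = 2. Thus [Q(α):Q] = 2.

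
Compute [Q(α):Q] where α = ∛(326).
[Q(α):Q] = 3

The minimal polynomial of α is x^3 - 326, irreducible over Q since 326 is not a perfect cube (so x^3 - 326 has no rational root). Hence [Q(α):Q] = deg(m_α) = 3.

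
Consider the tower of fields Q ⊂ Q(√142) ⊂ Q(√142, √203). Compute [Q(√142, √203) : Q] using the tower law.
[Q(√142, √203) : Q] = 4

[Q(√142):Q] = 2 (min poly x^2 - 142, irreducible since 142 is squarefree > 1). For the top step, suppose √203 ∈ Q(√142), say √203 = c + d√142 with c, d ∈ Q. Squaring: 203 = c^2 + 142d^2 + 2cd√142. Since √142 ∉ Q this forces 2cd = 0. If d = 0 then √203 = c ∈ Q, contradicting 203 squarefree > 1. If c = 0 then 203 = 142d^2, so 142·203 = (142d)^2 is a perfect square in Q — but 142·203 = 28826 is not a perfect square (since 142 and 203 are distinct squarefree integers). Contradiction. Hence √203 ∉ Q(√142), so x^2 - 203 stays irreducible over Q(√142) and [Q(√142, √203) : Q(√142)] = 2. By the tower law, [Q(√142, √203) : Q] = 2 · 2 = 4.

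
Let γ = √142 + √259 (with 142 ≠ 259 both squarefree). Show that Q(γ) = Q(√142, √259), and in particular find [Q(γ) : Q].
[Q(γ) : Q] = 4 (equivalently, Q(γ) = Q(√142, √259))

Obviously Q(γ) ⊆ Q(√142, √259), and [Q(√142, √259):Q] = 4 (since 142, 259 are distinct squarefree integers > 1 with 36778 not a perfect square). To show equality we compute the minimal polynomial of γ. From γ = √142 + √259: γ^2 = 142 + 2√(36778) + 259 = 401 + 2√(36778), so γ^2 - 401 = 2√(36778); squaring, (γ^2 - 401)^2 = 4·36778, i.e. γ^4 - 802γ^2 + 160801 - 147112 = 0, i.e. γ^4 - 802γ^2 + 13689 = 0. So γ is a root of x^4 - 802x^2 + 13689. This polynomial is irreducible over Q: it has no rational root (each ±√142 ± √259 is irrational), and any factorization into two quadratics over Q would force √(36778) ∈ Q (pairing opposite roots) or √142, √259 ∈ Q (other pairings), all impossible. Hence [Q(γ):Q] = 4 = [Q(√142, √259):Q], so Q(γ) = Q(√142, √259).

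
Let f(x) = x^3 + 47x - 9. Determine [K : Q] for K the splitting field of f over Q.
[K : Q] = 6

By the rational root test, any rational root of the monic integer polynomial f(x) = x^3 + 47x - 9 must be an integer dividing the constant term -9, i.e. one of ±{1, 3, 9}. Evaluating: f(1) = 39, f(-1) = -57, f(3) = 159, f(-3) = -177, f(9) = 1143, f(-9) = -1161; none is 0, so f has no rational root and is therefore irreducible over Q (a cubic with no linear factor over a field is irreducible). For an irreducible cubic, the Galois group is A_3 or S_3 according as the discriminant disc(f) = -4a^3 - 27b^2 = -4·(47)^3 - 27·(-9)^2 = -417479 is or is not a square in Q. Here disc(f) = -417479 is not a perfect square in Q, so the Galois group of f over Q is not contained in A_3 and must be all of S_3. The splitting field has degree |S_3| = 6 over Q, so [K : Q] = 6.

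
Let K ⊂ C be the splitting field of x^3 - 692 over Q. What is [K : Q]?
[K : Q] = 6

The roots of x^3 - 692 are ∛692, ω∛692, ω^2∛692 where ω = e^(2πi/3) is a primitive cube root of unity, so K = Q(∛692, ω). Now [Q(∛692):Q] = 3 (since 692 is not a perfect cube, x^3 - 692 is irreducible) and [Q(ω):Q] = 2. Both 2 and 3 divide [K:Q], and [K:Q] ≤ 3·2 = 6, so [K:Q] = 6. (Equivalently: Q(∛692) ⊂ R but ω ∉ R, so [K : Q(∛692)] = 2.)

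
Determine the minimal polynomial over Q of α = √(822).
m_α(x) = x^2 - 822

α satisfies α^2 - 822 = 0, so x^2 - 822 annihilates α. Since d = 822 is squarefree and ≠ 1, it is not a perfect square in Q, so x^2 - 822 has no rational root and is therefore irreducible over Q (a degree-2 polynomial over a field is irreducible iff it has no root). Hence m_α(x) = x^2 - 822.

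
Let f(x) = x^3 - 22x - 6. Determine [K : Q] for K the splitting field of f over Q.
[K : Q] = 6

By the rational root test, any rational root of the monic integer polynomial f(x) = x^3 - 22x - 6 must be an integer dividing the constant term -6, i.e. one of ±{1, 2, 3, 6}. Evaluating: f(1) = -27, f(-1) = 15, f(2) = -42, f(-2) = 30, f(3) = -45, f(-3) = 33, f(6) = 78, f(-6) = -90; none is 0, so f has no rational root and is therefore irreducible over Q (a cubic with no linear factor over a field is irreducible). For an irreducible cubic, the Galois group is A_3 or S_3 according as the discriminant disc(f) = -4a^3 - 27b^2 = -4·(-22)^3 - 27·(-6)^2 = 41620 is or is not a square in Q. Here disc(f) = 41620 is not a perfect square in Q, so the Galois group of f over Q is not contained in A_3 and must be all of S_3. The splitting field has degree |S_3| = 6 over Q, so [K : Q] = 6.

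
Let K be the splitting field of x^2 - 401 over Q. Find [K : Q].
[K : Q] = 2

f(x) = x^2 - 401 factors as (x - √401)(x + √401). The splitting field is K = Q(√401). Since 401 is squarefree and > 1, it is not a perfect square, so x^2 - 401 is irreducible over Q and [Q(√401) : Q] = 2. Hence [K : Q] = 2.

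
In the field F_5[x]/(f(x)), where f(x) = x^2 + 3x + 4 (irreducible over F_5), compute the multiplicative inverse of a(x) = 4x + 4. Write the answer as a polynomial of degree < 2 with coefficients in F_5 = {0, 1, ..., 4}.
a(x)^(-1) ≡ 3x + 1 (mod f(x))

Since f is irreducible over F_5, F_5[x]/(f) is a field and a(x) ≠ 0 has an inverse. Apply the extended Euclidean algorithm to f(x) and a(x) in F_5[x]: f(x) = (4x + 3)·a(x) + (2). The last nonzero remainder is the constant 2 = gcd(f, a) in F_5. Back-substituting through the division chain expresses 2 = s(x)·a(x) + t(x)·f(x) with s(x) ≡ x + 2 (mod f), so (x + 2)·a(x) ≡ 2 (mod f). Multiplying by 2^(-1) ≡ 3 in F_5 gives a(x)^(-1) ≡ 3·(x + 2) ≡ 3x + 1 (mod f). Check: (4x + 4)·(3x + 1) = 2x^2 + x + 4 ≡ 1 (mod x^2 + 3x + 4).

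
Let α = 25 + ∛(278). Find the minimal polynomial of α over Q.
m_α(x) = x^3 - 75x^2 + 1875x - 15903

Set β = α - 25 = ∛(278), so β^3 = 278. Then (α - 25)^3 - 278 = 0, i.e. α is a root of g(x) = (x - 25)^3 - 278 = x^3 - 75x^2 + 1875x - 15903. Since g(x) = h(x - 25) where h(x) = x^3 - 278, and h is irreducible over Q (because 278 is not a perfect cube, so h has no rational root, and a monic cubic with no rational root is irreducible), g is also irreducible (irreducibility is preserved under the substitution x → x - 25). Hence m_α(x) = x^3 - 75x^2 + 1875x - 15903.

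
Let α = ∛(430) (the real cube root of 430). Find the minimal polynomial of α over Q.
m_α(x) = x^3 - 430

α satisfies α^3 = 430, so x^3 - 430 annihilates α. By the rational root test, a rational root p/q (in lowest terms) of x^3 - 430 would satisfy p^3 = 430 q^3, forcing q = 1 and p^3 = 430; but 430 is not a perfect cube, contradiction. A monic cubic over Q with no rational root is irreducible (any nontrivial factorization would include a linear factor). Hence x^3 - 430 is the minimal polynomial of α, and in particular [Q(α):Q] = 3.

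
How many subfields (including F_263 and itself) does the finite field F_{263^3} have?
F_{263^3} has 2 subfields

The subfields of F_{p^n} are exactly the fields F_{p^d} for d | n (each is the fixed field of the unique index-d subgroup of Gal(F_{p^n}/F_p) ≅ Z/nZ). The divisors of n = 3 are {1, 3}, giving 2 subfields: F_{263^1}, F_{263^3}.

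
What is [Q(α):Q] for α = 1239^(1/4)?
[Q(α):Q] = 4

α is a root of x^4 - 1239. By Eisenstein's criterion at the prime p = 3 (which divides the constant term 1239 but p^2 = 9 does not, since 1239 is squarefree), x^4 - 1239 is irreducible over Q. Hence [Q(α):Q] = 4.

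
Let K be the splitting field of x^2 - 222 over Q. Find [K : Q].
[K : Q] = 2

f(x) = x^2 - 222 factors as (x - √222)(x + √222). The splitting field is K = Q(√222). Since 222 is squarefree and > 1, it is not a perfect square, so x^2 - 222 is irreducible over Q and [Q(√222) : Q] = 2. Hence [K : Q] = 2.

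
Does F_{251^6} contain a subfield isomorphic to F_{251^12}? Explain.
No: F_{251^12} is not a subfield of F_{251^6}

F_{p^m} embeds in F_{p^n} iff m | n. Here 12 ∤ 6 (since 6 = 0·12 + 6 with remainder 6 ≠ 0), so F_{251^12} is not a subfield of F_{251^6}. Equivalently: if it were, the tower law would give 12 = [F_{251^12}:F_251] dividing [F_{251^6}:F_251] = 6, contradiction.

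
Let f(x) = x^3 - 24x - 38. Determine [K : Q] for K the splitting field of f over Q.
[K : Q] = 6

By the rational root test, any rational root of the monic integer polynomial f(x) = x^3 - 24x - 38 must be an integer dividing the constant term -38, i.e. one of ±{1, 2, 19, 38}. Evaluating: f(1) = -61, f(-1) = -15, f(2) = -78, f(-2) = 2, f(19) = 6365, f(-19) = -6441, f(38) = 53922, f(-38) = -53998; none is 0, so f has no rational root and is therefore irreducible over Q (a cubic with no linear factor over a field is irreducible). For an irreducible cubic, the Galois group is A_3 or S_3 according as the discriminant disc(f) = -4a^3 - 27b^2 = -4·(-24)^3 - 27·(-38)^2 = 16308 is or is not a square in Q. Here disc(f) = 16308 is not a perfect square in Q, so the Galois group of f over Q is not contained in A_3 and must be all of S_3. The splitting field has degree |S_3| = 6 over Q, so [K : Q] = 6.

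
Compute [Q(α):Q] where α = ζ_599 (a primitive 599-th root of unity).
[Q(α):Q] = 598

The minimal polynomial of ζ_599 over Q is the 599-th cyclotomic polynomial Φ_599(x), which is irreducible over Q and has degree φ(599) = 598. Hence [Q(α):Q] = φ(599) = 598.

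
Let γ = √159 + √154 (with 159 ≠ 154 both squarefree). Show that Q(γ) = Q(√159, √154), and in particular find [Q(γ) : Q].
[Q(γ) : Q] = 4 (equivalently, Q(γ) = Q(√159, √154))

Obviously Q(γ) ⊆ Q(√159, √154), and [Q(√159, √154):Q] = 4 (since 159, 154 are distinct squarefree integers > 1 with 24486 not a perfect square). To show equality we compute the minimal polynomial of γ. From γ = √159 + √154: γ^2 = 159 + 2√(24486) + 154 = 313 + 2√(24486), so γ^2 - 313 = 2√(24486); squaring, (γ^2 - 313)^2 = 4·24486, i.e. γ^4 - 626γ^2 + 97969 - 97944 = 0, i.e. γ^4 - 626γ^2 + 25 = 0. So γ is a root of x^4 - 626x^2 + 25. This polynomial is irreducible over Q: it has no rational root (each ±√159 ± √154 is irrational), and any factorization into two quadratics over Q would force √(24486) ∈ Q (pairing opposite roots) or √159, √154 ∈ Q (other pairings), all impossible. Hence [Q(γ):Q] = 4 = [Q(√159, √154):Q], so Q(γ) = Q(√159, √154).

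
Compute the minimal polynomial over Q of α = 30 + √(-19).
m_α(x) = x^2 - 60x + 919

From α - 30 = √(-19), squaring gives (α - 30)^2 = -19, i.e. α^2 - 60α + 900 = -19, so α^2 - 60α + 919 = 0. The discriminant of x^2 - 60x + 919 is (-60)^2 - 4·(919) = 3600 - 3676 = -76, and 4·(-19) is not a perfect square in Q since -19 is squarefree and ≠ 1. Hence x^2 - 60x + 919 is irreducible over Q and is the minimal polynomial of α.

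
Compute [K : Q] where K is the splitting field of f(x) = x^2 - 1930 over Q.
[K : Q] = 2

f(x) = x^2 - 1930 factors as (x - √1930)(x + √1930). The splitting field is K = Q(√1930). Since 1930 is squarefree and > 1, it is not a perfect square, so x^2 - 1930 is irreducible over Q and [Q(√1930) : Q] = 2. Hence [K : Q] = 2.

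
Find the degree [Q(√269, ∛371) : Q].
[Q(√269, ∛371) : Q] = 6

Let L = Q(√269, ∛371). Since Q(√269) ⊂ L and [Q(√269):Q] = 2, the tower law gives 2 | [L:Q]. Likewise Q(∛371) ⊂ L with [Q(∛371):Q] = 3 (because 371 is not a perfect cube), so 3 | [L:Q]. As gcd(2,3) = 1, [L:Q] is divisible by 6. Conversely L is generated over Q by √269 and ∛371, so [L:Q] ≤ 2·3 = 6. Therefore [Q(√269, ∛371) : Q] = 6.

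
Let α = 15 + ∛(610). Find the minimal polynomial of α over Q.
m_α(x) = x^3 - 45x^2 + 675x - 3985

Set β = α - 15 = ∛(610), so β^3 = 610. Then (α - 15)^3 - 610 = 0, i.e. α is a root of g(x) = (x - 15)^3 - 610 = x^3 - 45x^2 + 675x - 3985. Since g(x) = h(x - 15) where h(x) = x^3 - 610, and h is irreducible over Q (because 610 is not a perfect cube, so h has no rational root, and a monic cubic with no rational root is irreducible), g is also irreducible (irreducibility is preserved under the substitution x → x - 15). Hence m_α(x) = x^3 - 45x^2 + 675x - 3985.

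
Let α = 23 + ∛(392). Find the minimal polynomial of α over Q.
m_α(x) = x^3 - 69x^2 + 1587x - 12559

Set β = α - 23 = ∛(392), so β^3 = 392. Then (α - 23)^3 - 392 = 0, i.e. α is a root of g(x) = (x - 23)^3 - 392 = x^3 - 69x^2 + 1587x - 12559. Since g(x) = h(x - 23) where h(x) = x^3 - 392, and h is irreducible over Q (because 392 is not a perfect cube, so h has no rational root, and a monic cubic with no rational root is irreducible), g is also irreducible (irreducibility is preserved under the substitution x → x - 23). Hence m_α(x) = x^3 - 69x^2 + 1587x - 12559.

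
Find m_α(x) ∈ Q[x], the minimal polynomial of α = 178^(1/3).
m_α(x) = x^3 - 178

α satisfies α^3 = 178, so x^3 - 178 annihilates α. By the rational root test, a rational root p/q (in lowest terms) of x^3 - 178 would satisfy p^3 = 178 q^3, forcing q = 1 and p^3 = 178; but 178 is not a perfect cube, contradiction. A monic cubic over Q with no rational root is irreducible (any nontrivial factorization would include a linear factor). Hence x^3 - 178 is the minimal polynomial of α, and in particular [Q(α):Q] = 3.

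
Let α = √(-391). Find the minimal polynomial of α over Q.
m_α(x) = x^2 + 391

α satisfies α^2 + 391 = 0, so x^2 + 391 annihilates α. Since d = -391 is squarefree and ≠ 1, it is not a perfect square in Q, so x^2 + 391 has no rational root and is therefore irreducible over Q (a degree-2 polynomial over a field is irreducible iff it has no root). Hence m_α(x) = x^2 + 391.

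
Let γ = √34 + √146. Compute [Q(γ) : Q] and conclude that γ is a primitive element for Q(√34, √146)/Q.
[Q(γ) : Q] = 4 (equivalently, Q(γ) = Q(√34, √146))

Obviously Q(γ) ⊆ Q(√34, √146), and [Q(√34, √146):Q] = 4 (since 34, 146 are distinct squarefree integers > 1 with 4964 not a perfect square). To show equality we compute the minimal polynomial of γ. From γ = √34 + √146: γ^2 = 34 + 2√(4964) + 146 = 180 + 2√(4964), so γ^2 - 180 = 2√(4964); squaring, (γ^2 - 180)^2 = 4·4964, i.e. γ^4 - 360γ^2 + 32400 - 19856 = 0, i.e. γ^4 - 360γ^2 + 12544 = 0. So γ is a root of x^4 - 360x^2 + 12544. This polynomial is irreducible over Q: it has no rational root (each ±√34 ± √146 is irrational), and any factorization into two quadratics over Q would force √(4964) ∈ Q (pairing opposite roots) or √34, √146 ∈ Q (other pairings), all impossible. Hence [Q(γ):Q] = 4 = [Q(√34, √146):Q], so Q(γ) = Q(√34, √146).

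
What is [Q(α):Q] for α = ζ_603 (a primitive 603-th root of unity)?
[Q(α):Q] = 396

The minimal polynomial of ζ_603 over Q is the 603-th cyclotomic polynomial Φ_603(x), which is irreducible over Q and has degree φ(603) = 396. Hence [Q(α):Q] = φ(603) = 396.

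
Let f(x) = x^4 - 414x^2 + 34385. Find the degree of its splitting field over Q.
[K : Q] = 4

Solving the quadratic in x^2: x^2 = (414 ± √(414^2 - 4·34385))/2 = (414 ± √33856)/2 = (414 ± 184)/2, giving x^2 = 115 or x^2 = 299. So f(x) = (x^2 - 115)(x^2 - 299) and the roots of f are ±√115, ±√299. Hence the splitting field is K = Q(√115, √299). Since 115 and 299 are distinct squarefree integers > 1, their product 34385 is not a perfect square, so √299 ∉ Q(√115). By the tower law [K:Q] = [Q(√115,√299):Q(√115)] · [Q(√115):Q] = 2 · 2 = 4.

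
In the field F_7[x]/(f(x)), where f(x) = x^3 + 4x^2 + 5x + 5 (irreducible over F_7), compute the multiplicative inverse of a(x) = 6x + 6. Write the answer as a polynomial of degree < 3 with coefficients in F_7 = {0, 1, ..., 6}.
a(x)^(-1) ≡ 5x^2 + x + 3 (mod f(x))

Since f is irreducible over F_7, F_7[x]/(f) is a field and a(x) ≠ 0 has an inverse. Apply the extended Euclidean algorithm to f(x) and a(x) in F_7[x]: f(x) = (6x^2 + 4x + 5)·a(x) + (3). The last nonzero remainder is the constant 3 = gcd(f, a) in F_7. Back-substituting through the division chain expresses 3 = s(x)·a(x) + t(x)·f(x) with s(x) ≡ x^2 + 3x + 2 (mod f), so (x^2 + 3x + 2)·a(x) ≡ 3 (mod f). Multiplying by 3^(-1) ≡ 5 in F_7 gives a(x)^(-1) ≡ 5·(x^2 + 3x + 2) ≡ 5x^2 + x + 3 (mod f). Check: (6x + 6)·(5x^2 + x + 3) = 2x^3 + x^2 + 3x + 4 ≡ 1 (mod x^3 + 4x^2 + 5x + 5).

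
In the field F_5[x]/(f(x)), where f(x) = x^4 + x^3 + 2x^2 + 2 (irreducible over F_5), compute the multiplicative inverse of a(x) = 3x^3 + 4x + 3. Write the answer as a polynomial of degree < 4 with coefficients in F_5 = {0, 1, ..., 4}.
a(x)^(-1) ≡ 4x^2 + 3x (mod f(x))

Since f is irreducible over F_5, F_5[x]/(f) is a field and a(x) ≠ 0 has an inverse. Apply the extended Euclidean algorithm to f(x) and a(x) in F_5[x]: f(x) = (2x + 2)·a(x) + (4x^2 + x + 1);  a(x) = (2x + 2)·(4x^2 + x + 1) + (1). The last nonzero remainder is the constant 1 = gcd(f, a) in F_5. Back-substituting through the division chain expresses 1 = s(x)·a(x) + t(x)·f(x) with s(x) ≡ 4x^2 + 3x (mod f), so a(x)^(-1) ≡ s(x) = 4x^2 + 3x (mod f). Check: (3x^3 + 4x + 3)·(4x^2 + 3x) = 2x^5 + 4x^4 + x^3 + 4x^2 + 4x ≡ 1 (mod x^4 + x^3 + 2x^2 + 2).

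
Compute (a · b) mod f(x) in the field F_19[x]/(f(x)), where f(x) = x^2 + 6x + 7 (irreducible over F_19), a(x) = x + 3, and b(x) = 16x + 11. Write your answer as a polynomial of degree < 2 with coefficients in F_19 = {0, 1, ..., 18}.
a · b ≡ x + 16 (mod f(x))

Multiply in F_19[x]: a(x)·b(x) = (x + 3)·(16x + 11) = 16x^2 + 2x + 14. This has degree ≥ 2, so divide by f(x) over F_19: 16x^2 + 2x + 14 = (16)·(x^2 + 6x + 7) + (x + 16). Hence a·b ≡ x + 16 (mod f). (F_19[x]/(f) is a field with 19^2 = 361 elements since f is irreducible of degree 2.)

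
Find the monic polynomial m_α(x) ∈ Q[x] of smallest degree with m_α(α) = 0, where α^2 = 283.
m_α(x) = x^2 - 283

α satisfies α^2 - 283 = 0, so x^2 - 283 annihilates α. Since d = 283 is squarefree and ≠ 1, it is not a perfect square in Q, so x^2 - 283 has no rational root and is therefore irreducible over Q (a degree-2 polynomial over a field is irreducible iff it has no root). Hence m_α(x) = x^2 - 283.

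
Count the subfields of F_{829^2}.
F_{829^2} has 2 subfields

The subfields of F_{p^n} are exactly the fields F_{p^d} for d | n (each is the fixed field of the unique index-d subgroup of Gal(F_{p^n}/F_p) ≅ Z/nZ). The divisors of n = 2 are {1, 2}, giving 2 subfields: F_{829^1}, F_{829^2}.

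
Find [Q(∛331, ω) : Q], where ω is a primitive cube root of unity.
[Q(∛331, ω) : Q] = 6

[Q(∛331):Q] = 3 (min poly x^3 - 331, irreducible since 331 is not a perfect cube). [Q(ω):Q] = 2 (min poly x^2 + x + 1). Since Q(∛331) ⊂ R and ω ∉ R, we have ω ∉ Q(∛331), so x^2 + x + 1 remains irreducible over Q(∛331) and [Q(∛331, ω) : Q(∛331)] = 2. By the tower law, [Q(∛331, ω) : Q] = 3 · 2 = 6. (In fact Q(∛331, ω) is the splitting field of x^3 - 331 over Q.)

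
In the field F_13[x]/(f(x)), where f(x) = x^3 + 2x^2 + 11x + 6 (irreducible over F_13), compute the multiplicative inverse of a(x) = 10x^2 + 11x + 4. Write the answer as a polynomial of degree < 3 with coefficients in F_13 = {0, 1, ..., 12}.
a(x)^(-1) ≡ 3x^2 + 8x + 5 (mod f(x))

Since f is irreducible over F_13, F_13[x]/(f) is a field and a(x) ≠ 0 has an inverse. Apply the extended Euclidean algorithm to f(x) and a(x) in F_13[x]: f(x) = (4x + 1)·a(x) + (10x + 2);  a(x) = (x + 10)·(10x + 2) + (10). The last nonzero remainder is the constant 10 = gcd(f, a) in F_13. Back-substituting through the division chain expresses 10 = s(x)·a(x) + t(x)·f(x) with s(x) ≡ 4x^2 + 2x + 11 (mod f), so (4x^2 + 2x + 11)·a(x) ≡ 10 (mod f). Multiplying by 10^(-1) ≡ 4 in F_13 gives a(x)^(-1) ≡ 4·(4x^2 + 2x + 11) ≡ 3x^2 + 8x + 5 (mod f). Check: (10x^2 + 11x + 4)·(3x^2 + 8x + 5) = 4x^4 + 9x^3 + 7x^2 + 9x + 7 ≡ 1 (mod x^3 + 2x^2 + 11x + 6).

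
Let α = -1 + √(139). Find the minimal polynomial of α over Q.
m_α(x) = x^2 + 2x - 138

From α + 1 = √(139), squaring gives (α + 1)^2 = 139, i.e. α^2 + 2α + 1 = 139, so α^2 + 2α - 138 = 0. The discriminant of x^2 + 2x - 138 is (2)^2 - 4·(-138) = 4 + 552 = 556, and 4·(139) is not a perfect square in Q since 139 is squarefree and ≠ 1. Hence x^2 + 2x - 138 is irreducible over Q and is the minimal polynomial of α.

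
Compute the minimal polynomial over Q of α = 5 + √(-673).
m_α(x) = x^2 - 10x + 698

From α - 5 = √(-673), squaring gives (α - 5)^2 = -673, i.e. α^2 - 10α + 25 = -673, so α^2 - 10α + 698 = 0. The discriminant of x^2 - 10x + 698 is (-10)^2 - 4·(698) = 100 - 2792 = -2692, and 4·(-673) is not a perfect square in Q since -673 is squarefree and ≠ 1. Hence x^2 - 10x + 698 is irreducible over Q and is the minimal polynomial of α.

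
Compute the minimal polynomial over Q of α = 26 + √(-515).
m_α(x) = x^2 - 52x + 1191

From α - 26 = √(-515), squaring gives (α - 26)^2 = -515, i.e. α^2 - 52α + 676 = -515, so α^2 - 52α + 1191 = 0. The discriminant of x^2 - 52x + 1191 is (-52)^2 - 4·(1191) = 2704 - 4764 = -2060, and 4·(-515) is not a perfect square in Q since -515 is squarefree and ≠ 1. Hence x^2 - 52x + 1191 is irreducible over Q and is the minimal polynomial of α.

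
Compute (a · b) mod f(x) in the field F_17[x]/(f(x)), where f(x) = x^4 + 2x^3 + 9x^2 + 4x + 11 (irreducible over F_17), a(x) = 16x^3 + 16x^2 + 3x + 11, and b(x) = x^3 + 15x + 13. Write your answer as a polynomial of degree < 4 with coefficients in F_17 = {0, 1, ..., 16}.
a · b ≡ 5x^3 + 16x^2 + 9x + 11 (mod f(x))

Multiply in F_17[x]: a(x)·b(x) = (16x^3 + 16x^2 + 3x + 11)·(x^3 + 15x + 13) = 16x^6 + 16x^5 + 5x^4 + 15x^2 + 7. This has degree ≥ 4, so divide by f(x) over F_17: 16x^6 + 16x^5 + 5x^4 + 15x^2 + 7 = (16x^2 + x + 12)·(x^4 + 2x^3 + 9x^2 + 4x + 11) + (5x^3 + 16x^2 + 9x + 11). Hence a·b ≡ 5x^3 + 16x^2 + 9x + 11 (mod f). (F_17[x]/(f) is a field with 17^4 = 83521 elements since f is irreducible of degree 4.)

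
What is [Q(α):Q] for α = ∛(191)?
[Q(α):Q] = 3

The minimal polynomial of α is x^3 - 191, irreducible over Q since 191 is not a perfect cube (so x^3 - 191 has no rational root). Hence [Q(α):Q] = deg(m_α) = 3.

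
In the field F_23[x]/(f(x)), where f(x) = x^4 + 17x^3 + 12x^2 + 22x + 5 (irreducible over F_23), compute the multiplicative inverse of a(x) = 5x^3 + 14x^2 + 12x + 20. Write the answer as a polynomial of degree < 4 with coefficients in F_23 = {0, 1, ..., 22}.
a(x)^(-1) ≡ 3x^3 + 18x^2 + 7 (mod f(x))

Since f is irreducible over F_23, F_23[x]/(f) is a field and a(x) ≠ 0 has an inverse. Apply the extended Euclidean algorithm to f(x) and a(x) in F_23[x]: f(x) = (14x + 1)·a(x) + (14x^2 + 6x + 8);  a(x) = (2x + 10)·(14x^2 + 6x + 8) + (5x + 9);  (14x^2 + 6x + 8) = (12x + 21)·(5x + 9) + (3). The last nonzero remainder is the constant 3 = gcd(f, a) in F_23. Back-substituting through the division chain expresses 3 = s(x)·a(x) + t(x)·f(x) with s(x) ≡ 9x^3 + 8x^2 + 21 (mod f), so (9x^3 + 8x^2 + 21)·a(x) ≡ 3 (mod f). Multiplying by 3^(-1) ≡ 8 in F_23 gives a(x)^(-1) ≡ 8·(9x^3 + 8x^2 + 21) ≡ 3x^3 + 18x^2 + 7 (mod f). Check: (5x^3 + 14x^2 + 12x + 20)·(3x^3 + 18x^2 + 7) = 15x^6 + 17x^5 + 12x^4 + 12x^3 + 21x^2 + 15x + 2 ≡ 1 (mod x^4 + 17x^3 + 12x^2 + 22x + 5).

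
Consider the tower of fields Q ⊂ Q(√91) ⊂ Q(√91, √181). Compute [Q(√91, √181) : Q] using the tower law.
[Q(√91, √181) : Q] = 4

[Q(√91):Q] = 2 (min poly x^2 - 91, irreducible since 91 is squarefree > 1). For the top step, suppose √181 ∈ Q(√91), say √181 = c + d√91 with c, d ∈ Q. Squaring: 181 = c^2 + 91d^2 + 2cd√91. Since √91 ∉ Q this forces 2cd = 0. If d = 0 then √181 = c ∈ Q, contradicting 181 squarefree > 1. If c = 0 then 181 = 91d^2, so 91·181 = (91d)^2 is a perfect square in Q — but 91·181 = 16471 is not a perfect square (since 91 and 181 are distinct squarefree integers). Contradiction. Hence √181 ∉ Q(√91), so x^2 - 181 stays irreducible over Q(√91) and [Q(√91, √181) : Q(√91)] = 2. By the tower law, [Q(√91, √181) : Q] = 2 · 2 = 4.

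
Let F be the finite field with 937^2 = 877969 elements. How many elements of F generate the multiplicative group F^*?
There are φ(877968) = 228096 primitive elements

F_q^* is cyclic of order q - 1 = 877968. A cyclic group of order m has exactly φ(m) generators. Here m = 877968 = 2^4 · 3^2 · 7 · 13 · 67, so the number of primitive elements is φ(877968) = 228096.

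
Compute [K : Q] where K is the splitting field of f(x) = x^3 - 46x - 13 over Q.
[K : Q] = 6

By the rational root test, any rational root of the monic integer polynomial f(x) = x^3 - 46x - 13 must be an integer dividing the constant term -13, i.e. one of ±{1, 13}. Evaluating: f(1) = -58, f(-1) = 32, f(13) = 1586, f(-13) = -1612; none is 0, so f has no rational root and is therefore irreducible over Q (a cubic with no linear factor over a field is irreducible). For an irreducible cubic, the Galois group is A_3 or S_3 according as the discriminant disc(f) = -4a^3 - 27b^2 = -4·(-46)^3 - 27·(-13)^2 = 384781 is or is not a square in Q. Here disc(f) = 384781 is not a perfect square in Q, so the Galois group of f over Q is not contained in A_3 and must be all of S_3. The splitting field has degree |S_3| = 6 over Q, so [K : Q] = 6.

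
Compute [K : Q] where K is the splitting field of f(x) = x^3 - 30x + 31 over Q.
[K : Q] = 6

By the rational root test, any rational root of the monic integer polynomial f(x) = x^3 - 30x + 31 must be an integer dividing the constant term 31, i.e. one of ±{1, 31}. Evaluating: f(1) = 2, f(-1) = 60, f(31) = 28892, f(-31) = -28830; none is 0, so f has no rational root and is therefore irreducible over Q (a cubic with no linear factor over a field is irreducible). For an irreducible cubic, the Galois group is A_3 or S_3 according as the discriminant disc(f) = -4a^3 - 27b^2 = -4·(-30)^3 - 27·(31)^2 = 82053 is or is not a square in Q. Here disc(f) = 82053 is not a perfect square in Q, so the Galois group of f over Q is not contained in A_3 and must be all of S_3. The splitting field has degree |S_3| = 6 over Q, so [K : Q] = 6.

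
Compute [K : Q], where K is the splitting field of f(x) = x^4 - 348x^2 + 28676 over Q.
[K : Q] = 4

Solving the quadratic in x^2: x^2 = (348 ± √(348^2 - 4·28676))/2 = (348 ± √6400)/2 = (348 ± 80)/2, giving x^2 = 214 or x^2 = 134. So f(x) = (x^2 - 214)(x^2 - 134) and the roots of f are ±√214, ±√134. Hence the splitting field is K = Q(√214, √134). Since 214 and 134 are distinct squarefree integers > 1, their product 28676 is not a perfect square, so √134 ∉ Q(√214). By the tower law [K:Q] = [Q(√214,√134):Q(√214)] · [Q(√214):Q] = 2 · 2 = 4.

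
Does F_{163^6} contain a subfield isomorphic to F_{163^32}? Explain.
No: F_{163^32} is not a subfield of F_{163^6}

F_{p^m} embeds in F_{p^n} iff m | n. Here 32 ∤ 6 (since 6 = 0·32 + 6 with remainder 6 ≠ 0), so F_{163^32} is not a subfield of F_{163^6}. Equivalently: if it were, the tower law would give 32 = [F_{163^32}:F_163] dividing [F_{163^6}:F_163] = 6, contradiction.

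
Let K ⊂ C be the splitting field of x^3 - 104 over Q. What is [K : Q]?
[K : Q] = 6

The roots of x^3 - 104 are ∛104, ω∛104, ω^2∛104 where ω = e^(2πi/3) is a primitive cube root of unity, so K = Q(∛104, ω). Now [Q(∛104):Q] = 3 (since 104 is not a perfect cube, x^3 - 104 is irreducible) and [Q(ω):Q] = 2. Both 2 and 3 divide [K:Q], and [K:Q] ≤ 3·2 = 6, so [K:Q] = 6. (Equivalently: Q(∛104) ⊂ R but ω ∉ R, so [K : Q(∛104)] = 2.)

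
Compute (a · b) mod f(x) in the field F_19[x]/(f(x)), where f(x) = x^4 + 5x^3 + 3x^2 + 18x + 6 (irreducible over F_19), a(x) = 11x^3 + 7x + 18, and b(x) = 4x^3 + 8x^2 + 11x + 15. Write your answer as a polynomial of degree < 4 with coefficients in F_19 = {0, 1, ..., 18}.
a · b ≡ 8x^3 + 17x^2 + 5x + 8 (mod f(x))

Multiply in F_19[x]: a(x)·b(x) = (11x^3 + 7x + 18)·(4x^3 + 8x^2 + 11x + 15) = 6x^6 + 12x^5 + 16x^4 + 8x^3 + 12x^2 + 18x + 4. This has degree ≥ 4, so divide by f(x) over F_19: 6x^6 + 12x^5 + 16x^4 + 8x^3 + 12x^2 + 18x + 4 = (6x^2 + x + 12)·(x^4 + 5x^3 + 3x^2 + 18x + 6) + (8x^3 + 17x^2 + 5x + 8). Hence a·b ≡ 8x^3 + 17x^2 + 5x + 8 (mod f). (F_19[x]/(f) is a field with 19^4 = 130321 elements since f is irreducible of degree 4.)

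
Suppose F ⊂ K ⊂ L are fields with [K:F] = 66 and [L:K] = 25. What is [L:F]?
[L:F] = 1650

The tower law says that for any tower of field extensions F ⊂ K ⊂ L with finite degrees, [L:F] = [L:K] · [K:F]. Here this gives [L:F] = 25 · 66 = 1650.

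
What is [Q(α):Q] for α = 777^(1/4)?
[Q(α):Q] = 4

α is a root of x^4 - 777. By Eisenstein's criterion at the prime p = 3 (which divides the constant term 777 but p^2 = 9 does not, since 777 is squarefree), x^4 - 777 is irreducible over Q. Hence [Q(α):Q] = 4.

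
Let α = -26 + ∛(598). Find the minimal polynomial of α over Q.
m_α(x) = x^3 + 78x^2 + 2028x + 16978

Set β = α + 26 = ∛(598), so β^3 = 598. Then (α + 26)^3 - 598 = 0, i.e. α is a root of g(x) = (x + 26)^3 - 598 = x^3 + 78x^2 + 2028x + 16978. Since g(x) = h(x + 26) where h(x) = x^3 - 598, and h is irreducible over Q (because 598 is not a perfect cube, so h has no rational root, and a monic cubic with no rational root is irreducible), g is also irreducible (irreducibility is preserved under the substitution x → x + 26). Hence m_α(x) = x^3 + 78x^2 + 2028x + 16978.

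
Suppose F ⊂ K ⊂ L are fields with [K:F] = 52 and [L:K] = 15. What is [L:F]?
[L:F] = 780

The tower law says that for any tower of field extensions F ⊂ K ⊂ L with finite degrees, [L:F] = [L:K] · [K:F]. Here this gives [L:F] = 15 · 52 = 780.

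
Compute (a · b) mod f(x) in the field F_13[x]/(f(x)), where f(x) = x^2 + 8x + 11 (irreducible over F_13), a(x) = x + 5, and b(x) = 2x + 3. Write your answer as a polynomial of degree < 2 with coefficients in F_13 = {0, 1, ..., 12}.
a · b ≡ 10x + 6 (mod f(x))

Multiply in F_13[x]: a(x)·b(x) = (x + 5)·(2x + 3) = 2x^2 + 2. This has degree ≥ 2, so divide by f(x) over F_13: 2x^2 + 2 = (2)·(x^2 + 8x + 11) + (10x + 6). Hence a·b ≡ 10x + 6 (mod f). (F_13[x]/(f) is a field with 13^2 = 169 elements since f is irreducible of degree 2.)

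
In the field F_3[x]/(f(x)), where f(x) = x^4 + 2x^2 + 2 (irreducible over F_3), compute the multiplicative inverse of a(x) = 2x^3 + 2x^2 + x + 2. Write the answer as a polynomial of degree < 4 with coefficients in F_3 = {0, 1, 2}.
a(x)^(-1) ≡ x^3 + x^2 + x (mod f(x))

Since f is irreducible over F_3, F_3[x]/(f) is a field and a(x) ≠ 0 has an inverse. Apply the extended Euclidean algorithm to f(x) and a(x) in F_3[x]: f(x) = (2x + 1)·a(x) + (x^2 + x);  a(x) = (2x)·(x^2 + x) + (x + 2);  (x^2 + x) = (x + 2)·(x + 2) + (2). The last nonzero remainder is the constant 2 = gcd(f, a) in F_3. Back-substituting through the division chain expresses 2 = s(x)·a(x) + t(x)·f(x) with s(x) ≡ 2x^3 + 2x^2 + 2x (mod f), so (2x^3 + 2x^2 + 2x)·a(x) ≡ 2 (mod f). Multiplying by 2^(-1) ≡ 2 in F_3 gives a(x)^(-1) ≡ 2·(2x^3 + 2x^2 + 2x) ≡ x^3 + x^2 + x (mod f). Check: (2x^3 + 2x^2 + x + 2)·(x^3 + x^2 + x) = 2x^6 + x^5 + 2x^4 + 2x^3 + 2x ≡ 1 (mod x^4 + 2x^2 + 2).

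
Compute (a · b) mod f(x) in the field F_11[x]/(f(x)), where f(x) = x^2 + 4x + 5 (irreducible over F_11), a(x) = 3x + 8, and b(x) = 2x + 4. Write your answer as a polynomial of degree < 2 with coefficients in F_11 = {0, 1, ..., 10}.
a · b ≡ 4x + 2 (mod f(x))

Multiply in F_11[x]: a(x)·b(x) = (3x + 8)·(2x + 4) = 6x^2 + 6x + 10. This has degree ≥ 2, so divide by f(x) over F_11: 6x^2 + 6x + 10 = (6)·(x^2 + 4x + 5) + (4x + 2). Hence a·b ≡ 4x + 2 (mod f). (F_11[x]/(f) is a field with 11^2 = 121 elements since f is irreducible of degree 2.)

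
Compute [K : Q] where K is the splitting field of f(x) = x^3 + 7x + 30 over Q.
[K : Q] = 6

By the rational root test, any rational root of the monic integer polynomial f(x) = x^3 + 7x + 30 must be an integer dividing the constant term 30, i.e. one of ±{1, 2, 3, 5, 6, 10, 15, 30}. Evaluating: f(1) = 38, f(-1) = 22, f(2) = 52, f(-2) = 8, f(3) = 78, f(-3) = -18, f(5) = 190, f(-5) = -130, f(6) = 288, f(-6) = -228, f(10) = 1100, f(-10) = -1040, f(15) = 3510, f(-15) = -3450, f(30) = 27240, f(-30) = -27180; none is 0, so f has no rational root and is therefore irreducible over Q (a cubic with no linear factor over a field is irreducible). For an irreducible cubic, the Galois group is A_3 or S_3 according as the discriminant disc(f) = -4a^3 - 27b^2 = -4·(7)^3 - 27·(30)^2 = -25672 is or is not a square in Q. Here disc(f) = -25672 is not a perfect square in Q, so the Galois group of f over Q is not contained in A_3 and must be all of S_3. The splitting field has degree |S_3| = 6 over Q, so [K : Q] = 6.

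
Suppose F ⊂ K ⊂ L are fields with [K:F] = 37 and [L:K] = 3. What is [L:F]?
[L:F] = 111

The tower law says that for any tower of field extensions F ⊂ K ⊂ L with finite degrees, [L:F] = [L:K] · [K:F]. Here this gives [L:F] = 3 · 37 = 111.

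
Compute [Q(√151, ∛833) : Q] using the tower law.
[Q(√151, ∛833) : Q] = 6

Let L = Q(√151, ∛833). Since Q(√151) ⊂ L and [Q(√151):Q] = 2, the tower law gives 2 | [L:Q]. Likewise Q(∛833) ⊂ L with [Q(∛833):Q] = 3 (because 833 is not a perfect cube), so 3 | [L:Q]. As gcd(2,3) = 1, [L:Q] is divisible by 6. Conversely L is generated over Q by √151 and ∛833, so [L:Q] ≤ 2·3 = 6. Therefore [Q(√151, ∛833) : Q] = 6.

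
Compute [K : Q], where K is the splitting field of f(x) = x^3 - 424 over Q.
[K : Q] = 6

The roots of x^3 - 424 are ∛424, ω∛424, ω^2∛424 where ω = e^(2πi/3) is a primitive cube root of unity, so K = Q(∛424, ω). Now [Q(∛424):Q] = 3 (since 424 is not a perfect cube, x^3 - 424 is irreducible) and [Q(ω):Q] = 2. Both 2 and 3 divide [K:Q], and [K:Q] ≤ 3·2 = 6, so [K:Q] = 6. (Equivalently: Q(∛424) ⊂ R but ω ∉ R, so [K : Q(∛424)] = 2.)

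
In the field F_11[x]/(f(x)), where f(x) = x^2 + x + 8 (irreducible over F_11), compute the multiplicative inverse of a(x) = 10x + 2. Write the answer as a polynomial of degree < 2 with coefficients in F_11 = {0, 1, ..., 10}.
a(x)^(-1) ≡ 4x + 1 (mod f(x))

Since f is irreducible over F_11, F_11[x]/(f) is a field and a(x) ≠ 0 has an inverse. Apply the extended Euclidean algorithm to f(x) and a(x) in F_11[x]: f(x) = (10x + 8)·a(x) + (3). The last nonzero remainder is the constant 3 = gcd(f, a) in F_11. Back-substituting through the division chain expresses 3 = s(x)·a(x) + t(x)·f(x) with s(x) ≡ x + 3 (mod f), so (x + 3)·a(x) ≡ 3 (mod f). Multiplying by 3^(-1) ≡ 4 in F_11 gives a(x)^(-1) ≡ 4·(x + 3) ≡ 4x + 1 (mod f). Check: (10x + 2)·(4x + 1) = 7x^2 + 7x + 2 ≡ 1 (mod x^2 + x + 8).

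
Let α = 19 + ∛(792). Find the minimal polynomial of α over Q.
m_α(x) = x^3 - 57x^2 + 1083x - 7651

Set β = α - 19 = ∛(792), so β^3 = 792. Then (α - 19)^3 - 792 = 0, i.e. α is a root of g(x) = (x - 19)^3 - 792 = x^3 - 57x^2 + 1083x - 7651. Since g(x) = h(x - 19) where h(x) = x^3 - 792, and h is irreducible over Q (because 792 is not a perfect cube, so h has no rational root, and a monic cubic with no rational root is irreducible), g is also irreducible (irreducibility is preserved under the substitution x → x - 19). Hence m_α(x) = x^3 - 57x^2 + 1083x - 7651.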